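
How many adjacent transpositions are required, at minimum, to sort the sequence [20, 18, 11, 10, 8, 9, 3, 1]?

27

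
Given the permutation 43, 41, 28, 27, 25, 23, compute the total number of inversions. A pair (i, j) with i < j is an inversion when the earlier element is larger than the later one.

Element-by-element contributions:
43 → 41, 28, 27, 25, 23 → 5
41 → 28, 27, 25, 23 → 4
28 → 27, 25, 23 → 3
27 → 25, 23 → 2
25 → 23 → 1
23 → none → 0
Sum: 5 + 4 + 3 + 2 + 1 + 0 = 15

15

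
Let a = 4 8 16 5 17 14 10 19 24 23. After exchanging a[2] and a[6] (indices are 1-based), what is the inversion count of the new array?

Positions 2 and 6 hold 8 and 14; after swapping, the array is [4, 14, 16, 5, 17, 8, 10, 19, 24, 23].
Count, for each position, how many later elements it exceeds:
4: 0
14: 3
16: 3
5: 0
17: 2
8: 0
10: 0
19: 0
24: 1
23: 0
Sum: 0 + 3 + 3 + 0 + 2 + 0 + 0 + 0 + 1 + 0 = 9

9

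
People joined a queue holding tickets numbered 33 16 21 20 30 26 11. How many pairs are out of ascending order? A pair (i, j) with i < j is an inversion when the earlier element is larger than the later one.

Sweep left to right; for each value list the smaller values that follow it:
33 → 16, 21, 20, 30, 26, 11 → 6
16 → 11 → 1
21 → 20, 11 → 2
20 → 11 → 1
30 → 26, 11 → 2
26 → 11 → 1
11 → none → 0
Sum: 6 + 1 + 2 + 1 + 2 + 1 + 0 = 13

13 inversions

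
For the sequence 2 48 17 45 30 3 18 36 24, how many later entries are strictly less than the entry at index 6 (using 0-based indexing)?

The element at index 6 is 18.
Elements after it: 36, 24
None of them are smaller than 18.

0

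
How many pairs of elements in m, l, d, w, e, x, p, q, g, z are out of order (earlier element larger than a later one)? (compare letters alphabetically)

Element-by-element contributions:
m → l, d, e, g → 4
l → d, e, g → 3
d → none → 0
w → e, p, q, g → 4
e → none → 0
x → p, q, g → 3
p → g → 1
q → g → 1
g → none → 0
z → none → 0
Sum: 4 + 3 + 0 + 4 + 0 + 3 + 1 + 1 + 0 + 0 = 16

16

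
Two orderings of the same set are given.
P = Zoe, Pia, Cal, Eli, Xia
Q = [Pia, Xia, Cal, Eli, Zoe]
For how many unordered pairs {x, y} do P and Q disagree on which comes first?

6

Assign each item its position (1..5) in the first ordering, then rewrite the second ordering as that position sequence:
positions: Zoe→1, Pia→2, Cal→3, Eli→4, Xia→5
second ordering as positions: [2, 5, 3, 4, 1]
Discordant pairs = inversions in this position sequence.
2: 1 → 1
5: 3, 4, 1 → 3
3: 1 → 1
4: 1 → 1
1: 0
Total: 1 + 3 + 1 + 1 + 0 = 6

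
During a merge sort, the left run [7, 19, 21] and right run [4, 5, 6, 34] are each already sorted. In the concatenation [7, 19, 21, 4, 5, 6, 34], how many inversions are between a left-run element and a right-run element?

For each element r of the right run, count left-run elements greater than r:
r = 4: 7, 19, 21 → 3
r = 5: 7, 19, 21 → 3
r = 6: 7, 19, 21 → 3
r = 34: none → 0
Cross-inversions: 3 + 3 + 3 + 0 = 9

9 split inversions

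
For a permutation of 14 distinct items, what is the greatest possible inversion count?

91

The maximum occurs when the array is in strictly decreasing order: every one of the C(14, 2) pairs is inverted.
C(14, 2) = 14·13/2 = 91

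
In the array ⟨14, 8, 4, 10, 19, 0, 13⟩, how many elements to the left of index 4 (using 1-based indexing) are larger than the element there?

1 such element

The element at index 4 is 10.
Elements before it: 14, 8, 4
Those larger than 10: 14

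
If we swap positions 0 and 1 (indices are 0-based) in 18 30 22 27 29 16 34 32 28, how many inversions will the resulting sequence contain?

14

Positions 0 and 1 hold 18 and 30; after swapping, the array is [30, 18, 22, 27, 29, 16, 34, 32, 28].
Count, for each position, how many later elements it exceeds:
30 → 18, 22, 27, 29, 16, 28 → 6
18 → 16 → 1
22 → 16 → 1
27 → 16 → 1
29 → 16, 28 → 2
16 → none → 0
34 → 32, 28 → 2
32 → 28 → 1
28 → none → 0
Sum: 6 + 1 + 1 + 1 + 2 + 0 + 2 + 1 + 0 = 14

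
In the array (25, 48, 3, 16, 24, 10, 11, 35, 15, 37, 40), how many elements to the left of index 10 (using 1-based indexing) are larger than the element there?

The element at index 10 is 37.
Elements before it: 25, 48, 3, 16, 24, 10, 11, 35, 15
Those larger than 37: 48

1 such element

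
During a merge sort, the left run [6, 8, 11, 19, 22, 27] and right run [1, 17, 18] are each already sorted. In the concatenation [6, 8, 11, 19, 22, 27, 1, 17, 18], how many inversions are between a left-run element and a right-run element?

12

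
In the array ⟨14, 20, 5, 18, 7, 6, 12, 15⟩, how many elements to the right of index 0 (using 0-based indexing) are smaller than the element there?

4

The element at index 0 is 14.
Elements after it: 20, 5, 18, 7, 6, 12, 15
Those smaller than 14: 5, 7, 6, 12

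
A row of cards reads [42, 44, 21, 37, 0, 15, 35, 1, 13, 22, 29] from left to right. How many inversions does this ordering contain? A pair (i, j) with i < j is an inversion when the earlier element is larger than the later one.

Count, for each position, how many later elements it exceeds:
42 → 21, 37, 0, 15, 35, 1, 13, 22, 29 → 9
44 → 21, 37, 0, 15, 35, 1, 13, 22, 29 → 9
21 → 0, 15, 1, 13 → 4
37 → 0, 15, 35, 1, 13, 22, 29 → 7
0 → none → 0
15 → 1, 13 → 2
35 → 1, 13, 22, 29 → 4
1 → none → 0
13 → none → 0
22 → none → 0
29 → none → 0
Sum: 9 + 9 + 4 + 7 + 0 + 2 + 4 + 0 + 0 + 0 + 0 = 35

35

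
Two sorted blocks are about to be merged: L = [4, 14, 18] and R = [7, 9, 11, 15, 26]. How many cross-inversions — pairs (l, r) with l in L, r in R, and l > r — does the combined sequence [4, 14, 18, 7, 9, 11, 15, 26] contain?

Count, for every r in R, how many entries of L exceed r:
r = 7: 14, 18 → 2
r = 9: 14, 18 → 2
r = 11: 14, 18 → 2
r = 15: 18 → 1
r = 26: none → 0
Cross-inversions: 2 + 2 + 2 + 1 + 0 = 7

7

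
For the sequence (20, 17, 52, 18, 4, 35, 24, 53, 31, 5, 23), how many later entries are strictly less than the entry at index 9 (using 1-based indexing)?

The element at index 9 is 31.
Elements after it: 5, 23
Those smaller than 31: 5, 23

2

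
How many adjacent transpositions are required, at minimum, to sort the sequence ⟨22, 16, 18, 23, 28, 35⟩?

2

The minimum number of adjacent swaps to sort an array equals its inversion count, since every such swap removes exactly one inversion.
Count inversions — for each element, later elements that are smaller:
22: 16, 18 → 2
16: none → 0
18: none → 0
23: none → 0
28: none → 0
35: none → 0
Total inversions: 2 + 0 + 0 + 0 + 0 + 0 = 2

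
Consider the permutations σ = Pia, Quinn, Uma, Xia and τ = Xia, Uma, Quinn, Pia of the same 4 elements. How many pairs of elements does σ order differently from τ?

There are 6 discordant pairs.

Assign each item its position (1..4) in the first ordering, then rewrite the second ordering as that position sequence:
positions: Pia→1, Quinn→2, Uma→3, Xia→4
second ordering as positions: [4, 3, 2, 1]
Discordant pairs = inversions in this position sequence.
4: 3, 2, 1 → 3
3: 2, 1 → 2
2: 1 → 1
1: 0
Total: 3 + 2 + 1 + 0 = 6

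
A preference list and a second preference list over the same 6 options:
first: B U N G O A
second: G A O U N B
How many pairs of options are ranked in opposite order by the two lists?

Pairs: 12

Assign each item its position (1..6) in the first ordering, then rewrite the second ordering as that position sequence:
positions: B→1, U→2, N→3, G→4, O→5, A→6
second ordering as positions: [4, 6, 5, 2, 3, 1]
Discordant pairs = inversions in this position sequence.
4: 2, 3, 1 → 3
6: 5, 2, 3, 1 → 4
5: 2, 3, 1 → 3
2: 1 → 1
3: 1 → 1
1: 0
Total: 3 + 4 + 3 + 1 + 1 + 0 = 12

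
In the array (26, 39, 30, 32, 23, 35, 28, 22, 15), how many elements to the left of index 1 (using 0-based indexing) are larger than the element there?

0

The element at index 1 is 39.
Elements before it: 26
None of them are larger than 39.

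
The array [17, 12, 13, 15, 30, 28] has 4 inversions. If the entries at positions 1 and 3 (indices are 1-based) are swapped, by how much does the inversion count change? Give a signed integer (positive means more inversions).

-1

Positions 1 and 3 hold 17 and 13; after swapping, the array is [13, 12, 17, 15, 30, 28].
Element-by-element contributions:
13 → 12 → 1
12 → none → 0
17 → 15 → 1
15 → none → 0
30 → 28 → 1
28 → none → 0
Sum: 1 + 0 + 1 + 0 + 1 + 0 = 3
Change: 3 − 4 = -1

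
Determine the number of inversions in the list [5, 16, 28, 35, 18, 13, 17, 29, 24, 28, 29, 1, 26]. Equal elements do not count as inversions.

Sweep left to right; for each value list the smaller values that follow it:
5: 1
16: 2
28: 6
35: 9
18: 3
13: 1
17: 1
29: 4
24: 1
28: 2
29: 2
1: 0
26: 0
Sum: 1 + 2 + 6 + 9 + 3 + 1 + 1 + 4 + 1 + 2 + 2 + 0 + 0 = 32

32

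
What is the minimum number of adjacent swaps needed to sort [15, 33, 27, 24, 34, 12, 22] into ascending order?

Minimum adjacent swaps = number of inversions (each swap of adjacent out-of-order elements removes one inversion and no swap can remove more).
Count inversions — for each element, later elements that are smaller:
15: 12 → 1
33: 27, 24, 12, 22 → 4
27: 24, 12, 22 → 3
24: 12, 22 → 2
34: 12, 22 → 2
12: none → 0
22: none → 0
Total inversions: 1 + 4 + 3 + 2 + 2 + 0 + 0 = 12

12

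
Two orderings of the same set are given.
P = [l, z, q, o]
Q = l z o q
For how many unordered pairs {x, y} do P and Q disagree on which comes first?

Assign each item its position (1..4) in the first ordering, then rewrite the second ordering as that position sequence:
positions: l→1, z→2, q→3, o→4
second ordering as positions: [1, 2, 4, 3]
Discordant pairs = inversions in this position sequence.
1: 0
2: 0
4: 3 → 1
3: 0
Total: 0 + 0 + 1 + 0 = 1

1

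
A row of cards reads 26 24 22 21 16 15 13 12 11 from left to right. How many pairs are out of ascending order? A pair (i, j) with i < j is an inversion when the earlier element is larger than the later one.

36

Count, for each position, how many later elements it exceeds:
26 → 24, 22, 21, 16, 15, 13, 12, 11 → 8
24 → 22, 21, 16, 15, 13, 12, 11 → 7
22 → 21, 16, 15, 13, 12, 11 → 6
21 → 16, 15, 13, 12, 11 → 5
16 → 15, 13, 12, 11 → 4
15 → 13, 12, 11 → 3
13 → 12, 11 → 2
12 → 11 → 1
11 → none → 0
Sum: 8 + 7 + 6 + 5 + 4 + 3 + 2 + 1 + 0 = 36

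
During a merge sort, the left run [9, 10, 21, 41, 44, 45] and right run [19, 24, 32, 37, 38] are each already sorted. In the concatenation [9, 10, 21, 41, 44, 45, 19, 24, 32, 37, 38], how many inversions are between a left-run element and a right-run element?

For each element r of the right run, count left-run elements greater than r:
r = 19: 21, 41, 44, 45 → 4
r = 24: 41, 44, 45 → 3
r = 32: 41, 44, 45 → 3
r = 37: 41, 44, 45 → 3
r = 38: 41, 44, 45 → 3
Cross-inversions: 4 + 3 + 3 + 3 + 3 = 16

16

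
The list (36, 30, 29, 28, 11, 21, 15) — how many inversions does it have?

19

For each element, count later entries that are smaller:
36 → 30, 29, 28, 11, 21, 15 → 6
30 → 29, 28, 11, 21, 15 → 5
29 → 28, 11, 21, 15 → 4
28 → 11, 21, 15 → 3
11 → none → 0
21 → 15 → 1
15 → none → 0
Sum: 6 + 5 + 4 + 3 + 0 + 1 + 0 = 19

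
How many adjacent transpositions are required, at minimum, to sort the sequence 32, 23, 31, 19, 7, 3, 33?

Each adjacent swap fixes exactly one inversion, so the minimum swap count equals the number of inversions.
Count inversions — for each element, later elements that are smaller:
32: 23, 31, 19, 7, 3 → 5
23: 19, 7, 3 → 3
31: 19, 7, 3 → 3
19: 7, 3 → 2
7: 3 → 1
3: none → 0
33: none → 0
Total inversions: 5 + 3 + 3 + 2 + 1 + 0 + 0 = 14

14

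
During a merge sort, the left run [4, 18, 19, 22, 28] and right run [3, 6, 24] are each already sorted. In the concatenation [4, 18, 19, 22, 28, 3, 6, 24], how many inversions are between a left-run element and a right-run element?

There are 10 split inversions.

For each element r of the right run, count left-run elements greater than r:
r = 3: 4, 18, 19, 22, 28 → 5
r = 6: 18, 19, 22, 28 → 4
r = 24: 28 → 1
Cross-inversions: 5 + 4 + 1 = 10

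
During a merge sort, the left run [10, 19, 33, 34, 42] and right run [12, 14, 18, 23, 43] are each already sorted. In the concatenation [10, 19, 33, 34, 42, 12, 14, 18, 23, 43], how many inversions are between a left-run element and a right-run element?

15

Take each right-half value and tally the left-half values above it:
r = 12: 19, 33, 34, 42 → 4
r = 14: 19, 33, 34, 42 → 4
r = 18: 19, 33, 34, 42 → 4
r = 23: 33, 34, 42 → 3
r = 43: none → 0
Cross-inversions: 4 + 4 + 4 + 3 + 0 = 15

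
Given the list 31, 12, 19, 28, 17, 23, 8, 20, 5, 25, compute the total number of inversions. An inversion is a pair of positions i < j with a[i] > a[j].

27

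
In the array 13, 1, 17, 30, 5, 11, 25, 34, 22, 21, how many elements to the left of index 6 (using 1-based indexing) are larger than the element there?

3

The element at index 6 is 11.
Elements before it: 13, 1, 17, 30, 5
Those larger than 11: 13, 17, 30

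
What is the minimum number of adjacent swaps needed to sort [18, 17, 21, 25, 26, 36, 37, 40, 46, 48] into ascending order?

1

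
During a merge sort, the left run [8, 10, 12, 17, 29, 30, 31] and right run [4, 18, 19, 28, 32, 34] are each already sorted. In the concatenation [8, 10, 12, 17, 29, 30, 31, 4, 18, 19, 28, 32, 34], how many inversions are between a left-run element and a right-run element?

16

Take each right-half value and tally the left-half values above it:
r = 4: 8, 10, 12, 17, 29, 30, 31 → 7
r = 18: 29, 30, 31 → 3
r = 19: 29, 30, 31 → 3
r = 28: 29, 30, 31 → 3
r = 32: none → 0
r = 34: none → 0
Cross-inversions: 7 + 3 + 3 + 3 + 0 + 0 = 16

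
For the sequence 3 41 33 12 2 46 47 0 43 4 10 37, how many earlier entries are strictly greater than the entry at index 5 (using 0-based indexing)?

The element at index 5 is 46.
Elements before it: 3, 41, 33, 12, 2
None of them are larger than 46.

0 such elements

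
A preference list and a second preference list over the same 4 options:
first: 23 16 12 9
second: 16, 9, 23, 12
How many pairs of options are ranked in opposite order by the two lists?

Assign each item its position (1..4) in the first ordering, then rewrite the second ordering as that position sequence:
positions: 23→1, 16→2, 12→3, 9→4
second ordering as positions: [2, 4, 1, 3]
Discordant pairs = inversions in this position sequence.
2: 1 → 1
4: 1, 3 → 2
1: 0
3: 0
Total: 1 + 2 + 0 + 0 = 3

3 pairs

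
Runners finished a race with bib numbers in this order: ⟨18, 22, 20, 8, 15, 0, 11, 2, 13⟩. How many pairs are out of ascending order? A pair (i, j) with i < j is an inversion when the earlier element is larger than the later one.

26 inversions

Sweep left to right; for each value list the smaller values that follow it:
18: 6
22: 7
20: 6
8: 2
15: 4
0: 0
11: 1
2: 0
13: 0
Sum: 6 + 7 + 6 + 2 + 4 + 0 + 1 + 0 + 0 = 26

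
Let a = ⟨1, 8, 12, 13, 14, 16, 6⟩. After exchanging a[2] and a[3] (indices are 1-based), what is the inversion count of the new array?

Inversions: 6

Positions 2 and 3 hold 8 and 12; after swapping, the array is [1, 12, 8, 13, 14, 16, 6].
Count, for each position, how many later elements it exceeds:
1 → none → 0
12 → 8, 6 → 2
8 → 6 → 1
13 → 6 → 1
14 → 6 → 1
16 → 6 → 1
6 → none → 0
Sum: 0 + 2 + 1 + 1 + 1 + 1 + 0 = 6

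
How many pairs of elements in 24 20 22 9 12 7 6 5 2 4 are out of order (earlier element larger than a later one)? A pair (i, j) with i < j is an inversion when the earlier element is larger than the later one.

There are 42 inversions.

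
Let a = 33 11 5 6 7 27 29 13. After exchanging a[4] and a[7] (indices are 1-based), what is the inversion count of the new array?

There are 17 inversions.

Positions 4 and 7 hold 6 and 29; after swapping, the array is [33, 11, 5, 29, 7, 27, 6, 13].
Count, for each position, how many later elements it exceeds:
33: 7
11: 3
5: 0
29: 4
7: 1
27: 2
6: 0
13: 0
Sum: 7 + 3 + 0 + 4 + 1 + 2 + 0 + 0 = 17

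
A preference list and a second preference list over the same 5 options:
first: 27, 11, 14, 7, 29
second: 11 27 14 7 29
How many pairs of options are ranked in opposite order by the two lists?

Assign each item its position (1..5) in the first ordering, then rewrite the second ordering as that position sequence:
positions: 27→1, 11→2, 14→3, 7→4, 29→5
second ordering as positions: [2, 1, 3, 4, 5]
Discordant pairs = inversions in this position sequence.
2: 1 → 1
1: 0
3: 0
4: 0
5: 0
Total: 1 + 0 + 0 + 0 + 0 = 1

There is 1 pair.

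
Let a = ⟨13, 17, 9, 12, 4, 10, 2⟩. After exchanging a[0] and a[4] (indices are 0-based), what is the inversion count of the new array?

12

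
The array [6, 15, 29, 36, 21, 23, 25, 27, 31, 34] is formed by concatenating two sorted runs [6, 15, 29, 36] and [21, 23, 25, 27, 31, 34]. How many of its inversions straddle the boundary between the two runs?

There are 10 cross-inversions.

Take each right-half value and tally the left-half values above it:
r = 21: 29, 36 → 2
r = 23: 29, 36 → 2
r = 25: 29, 36 → 2
r = 27: 29, 36 → 2
r = 31: 36 → 1
r = 34: 36 → 1
Cross-inversions: 2 + 2 + 2 + 2 + 1 + 1 = 10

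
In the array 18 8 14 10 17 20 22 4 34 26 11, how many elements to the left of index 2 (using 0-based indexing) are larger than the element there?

1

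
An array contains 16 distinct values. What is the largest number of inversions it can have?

120 inversions

The maximum occurs when the array is in strictly decreasing order: every one of the C(16, 2) pairs is inverted.
C(16, 2) = 16·15/2 = 120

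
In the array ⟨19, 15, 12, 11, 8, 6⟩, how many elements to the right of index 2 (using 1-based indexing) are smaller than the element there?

The element at index 2 is 15.
Elements after it: 12, 11, 8, 6
Those smaller than 15: 12, 11, 8, 6

4 such elements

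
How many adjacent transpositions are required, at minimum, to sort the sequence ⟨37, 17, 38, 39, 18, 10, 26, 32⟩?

Minimum adjacent swaps = number of inversions (each swap of adjacent out-of-order elements removes one inversion and no swap can remove more).
Count inversions — for each element, later elements that are smaller:
37: 17, 18, 10, 26, 32 → 5
17: 10 → 1
38: 18, 10, 26, 32 → 4
39: 18, 10, 26, 32 → 4
18: 10 → 1
10: none → 0
26: none → 0
32: none → 0
Total inversions: 5 + 1 + 4 + 4 + 1 + 0 + 0 + 0 = 15

15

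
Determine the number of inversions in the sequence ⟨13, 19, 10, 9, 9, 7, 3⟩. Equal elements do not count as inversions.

19

Element-by-element contributions:
13 → 10, 9, 9, 7, 3 → 5
19 → 10, 9, 9, 7, 3 → 5
10 → 9, 9, 7, 3 → 4
9 → 7, 3 → 2
9 → 7, 3 → 2
7 → 3 → 1
3 → none → 0
Sum: 5 + 5 + 4 + 2 + 2 + 1 + 0 = 19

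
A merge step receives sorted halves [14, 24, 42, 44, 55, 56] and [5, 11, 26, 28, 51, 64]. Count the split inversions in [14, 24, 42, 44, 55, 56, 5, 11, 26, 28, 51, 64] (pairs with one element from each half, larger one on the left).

Take each right-half value and tally the left-half values above it:
r = 5: 14, 24, 42, 44, 55, 56 → 6
r = 11: 14, 24, 42, 44, 55, 56 → 6
r = 26: 42, 44, 55, 56 → 4
r = 28: 42, 44, 55, 56 → 4
r = 51: 55, 56 → 2
r = 64: none → 0
Cross-inversions: 6 + 6 + 4 + 4 + 2 + 0 = 22

22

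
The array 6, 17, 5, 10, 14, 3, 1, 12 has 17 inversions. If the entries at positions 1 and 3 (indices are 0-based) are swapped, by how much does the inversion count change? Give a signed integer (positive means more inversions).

-1

Positions 1 and 3 hold 17 and 10; after swapping, the array is [6, 10, 5, 17, 14, 3, 1, 12].
For each element, count later entries that are smaller:
6 → 5, 3, 1 → 3
10 → 5, 3, 1 → 3
5 → 3, 1 → 2
17 → 14, 3, 1, 12 → 4
14 → 3, 1, 12 → 3
3 → 1 → 1
1 → none → 0
12 → none → 0
Sum: 3 + 3 + 2 + 4 + 3 + 1 + 0 + 0 = 16
Change: 16 − 17 = -1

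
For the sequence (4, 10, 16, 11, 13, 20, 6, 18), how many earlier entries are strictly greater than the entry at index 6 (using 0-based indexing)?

The element at index 6 is 6.
Elements before it: 4, 10, 16, 11, 13, 20
Those larger than 6: 10, 16, 11, 13, 20

5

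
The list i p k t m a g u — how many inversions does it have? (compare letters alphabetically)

13

For each element, count later entries that are smaller:
i: 2
p: 4
k: 2
t: 3
m: 2
a: 0
g: 0
u: 0
Sum: 2 + 4 + 2 + 3 + 2 + 0 + 0 + 0 = 13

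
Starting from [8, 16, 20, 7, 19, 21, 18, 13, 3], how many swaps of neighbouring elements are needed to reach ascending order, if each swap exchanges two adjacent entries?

There are 20 swaps.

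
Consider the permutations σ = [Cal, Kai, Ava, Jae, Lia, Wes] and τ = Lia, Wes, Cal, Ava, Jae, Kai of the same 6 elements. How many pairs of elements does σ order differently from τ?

Assign each item its position (1..6) in the first ordering, then rewrite the second ordering as that position sequence:
positions: Cal→1, Kai→2, Ava→3, Jae→4, Lia→5, Wes→6
second ordering as positions: [5, 6, 1, 3, 4, 2]
Discordant pairs = inversions in this position sequence.
5: 1, 3, 4, 2 → 4
6: 1, 3, 4, 2 → 4
1: 0
3: 2 → 1
4: 2 → 1
2: 0
Total: 4 + 4 + 0 + 1 + 1 + 0 = 10

10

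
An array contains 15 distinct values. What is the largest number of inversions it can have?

105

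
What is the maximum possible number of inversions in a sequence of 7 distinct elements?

The maximum occurs when the array is in strictly decreasing order: every one of the C(7, 2) pairs is inverted.
C(7, 2) = 7·6/2 = 21

Inversions: 21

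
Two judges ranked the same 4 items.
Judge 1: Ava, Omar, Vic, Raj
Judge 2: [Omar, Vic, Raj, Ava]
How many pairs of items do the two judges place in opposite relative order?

3 discordant pairs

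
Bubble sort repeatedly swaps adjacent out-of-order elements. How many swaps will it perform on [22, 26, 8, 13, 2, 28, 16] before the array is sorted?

11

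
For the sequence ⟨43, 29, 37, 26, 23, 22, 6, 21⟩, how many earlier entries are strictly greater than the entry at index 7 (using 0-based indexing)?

The element at index 7 is 21.
Elements before it: 43, 29, 37, 26, 23, 22, 6
Those larger than 21: 43, 29, 37, 26, 23, 22

6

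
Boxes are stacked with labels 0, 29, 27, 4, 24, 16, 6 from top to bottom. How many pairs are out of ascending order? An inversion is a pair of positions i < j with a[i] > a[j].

Inversion pairs (indices are 0-based):
(1,2): 29 > 27
(1,3): 29 > 4
(1,4): 29 > 24
(1,5): 29 > 16
(1,6): 29 > 6
(2,3): 27 > 4
(2,4): 27 > 24
(2,5): 27 > 16
(2,6): 27 > 6
(4,5): 24 > 16
(4,6): 24 > 6
(5,6): 16 > 6
That's 12 pairs.

12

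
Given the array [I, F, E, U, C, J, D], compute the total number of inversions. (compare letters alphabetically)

13 inversions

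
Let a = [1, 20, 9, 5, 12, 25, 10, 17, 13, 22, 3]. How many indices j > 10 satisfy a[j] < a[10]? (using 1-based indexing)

The element at index 10 is 22.
Elements after it: 3
Those smaller than 22: 3

1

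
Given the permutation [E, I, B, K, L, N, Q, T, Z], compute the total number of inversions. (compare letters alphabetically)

There are 2 out-of-order pairs.

For each element, count later entries that are smaller:
E → B → 1
I → B → 1
B → none → 0
K → none → 0
L → none → 0
N → none → 0
Q → none → 0
T → none → 0
Z → none → 0
Sum: 1 + 1 + 0 + 0 + 0 + 0 + 0 + 0 + 0 = 2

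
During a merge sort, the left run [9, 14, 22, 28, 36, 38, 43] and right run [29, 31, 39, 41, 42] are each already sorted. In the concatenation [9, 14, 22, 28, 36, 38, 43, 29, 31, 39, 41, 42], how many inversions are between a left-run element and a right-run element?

Count, for every r in R, how many entries of L exceed r:
r = 29: 36, 38, 43 → 3
r = 31: 36, 38, 43 → 3
r = 39: 43 → 1
r = 41: 43 → 1
r = 42: 43 → 1
Cross-inversions: 3 + 3 + 1 + 1 + 1 = 9

Split inversions: 9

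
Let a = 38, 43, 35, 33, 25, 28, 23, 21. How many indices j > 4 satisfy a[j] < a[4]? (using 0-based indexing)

2 such elements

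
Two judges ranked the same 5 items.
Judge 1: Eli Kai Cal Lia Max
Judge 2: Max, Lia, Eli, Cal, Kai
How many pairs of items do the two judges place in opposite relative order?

8 discordant pairs

Assign each item its position (1..5) in the first ordering, then rewrite the second ordering as that position sequence:
positions: Eli→1, Kai→2, Cal→3, Lia→4, Max→5
second ordering as positions: [5, 4, 1, 3, 2]
Discordant pairs = inversions in this position sequence.
5: 4, 1, 3, 2 → 4
4: 1, 3, 2 → 3
1: 0
3: 2 → 1
2: 0
Total: 4 + 3 + 0 + 1 + 0 = 8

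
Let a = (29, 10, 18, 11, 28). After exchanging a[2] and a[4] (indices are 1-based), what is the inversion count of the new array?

6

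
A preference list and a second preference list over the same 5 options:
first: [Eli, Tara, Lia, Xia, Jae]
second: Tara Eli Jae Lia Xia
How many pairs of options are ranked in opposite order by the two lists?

3

Assign each item its position (1..5) in the first ordering, then rewrite the second ordering as that position sequence:
positions: Eli→1, Tara→2, Lia→3, Xia→4, Jae→5
second ordering as positions: [2, 1, 5, 3, 4]
Discordant pairs = inversions in this position sequence.
2: 1 → 1
1: 0
5: 3, 4 → 2
3: 0
4: 0
Total: 1 + 0 + 2 + 0 + 0 = 3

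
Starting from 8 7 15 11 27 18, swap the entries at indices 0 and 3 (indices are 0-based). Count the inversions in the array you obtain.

4

Positions 0 and 3 hold 8 and 11; after swapping, the array is [11, 7, 15, 8, 27, 18].
Element-by-element contributions:
11 → 7, 8 → 2
7 → none → 0
15 → 8 → 1
8 → none → 0
27 → 18 → 1
18 → none → 0
Sum: 2 + 0 + 1 + 0 + 1 + 0 = 4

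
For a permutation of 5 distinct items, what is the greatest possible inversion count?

The maximum occurs when the array is in strictly decreasing order: every one of the C(5, 2) pairs is inverted.
C(5, 2) = 5·4/2 = 10

10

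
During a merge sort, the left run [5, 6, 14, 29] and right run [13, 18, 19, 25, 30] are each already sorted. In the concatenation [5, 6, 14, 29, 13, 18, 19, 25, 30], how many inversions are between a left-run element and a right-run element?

5 cross-inversions

For each element r of the right run, count left-run elements greater than r:
r = 13: 14, 29 → 2
r = 18: 29 → 1
r = 19: 29 → 1
r = 25: 29 → 1
r = 30: none → 0
Cross-inversions: 2 + 1 + 1 + 1 + 0 = 5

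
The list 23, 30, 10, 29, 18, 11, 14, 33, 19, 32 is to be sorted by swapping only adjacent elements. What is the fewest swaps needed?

Minimum adjacent swaps = number of inversions (each swap of adjacent out-of-order elements removes one inversion and no swap can remove more).
Count inversions — for each element, later elements that are smaller:
23: 10, 18, 11, 14, 19 → 5
30: 10, 29, 18, 11, 14, 19 → 6
10: none → 0
29: 18, 11, 14, 19 → 4
18: 11, 14 → 2
11: none → 0
14: none → 0
33: 19, 32 → 2
19: none → 0
32: none → 0
Total inversions: 5 + 6 + 0 + 4 + 2 + 0 + 0 + 2 + 0 + 0 = 19

19 adjacent swaps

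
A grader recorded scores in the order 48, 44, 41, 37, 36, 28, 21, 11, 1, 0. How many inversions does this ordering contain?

Inversions: 45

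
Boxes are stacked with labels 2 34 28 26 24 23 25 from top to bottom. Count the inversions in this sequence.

Element-by-element contributions:
2: 0
34: 5
28: 4
26: 3
24: 1
23: 0
25: 0
Sum: 0 + 5 + 4 + 3 + 1 + 0 + 0 = 13

Inversions: 13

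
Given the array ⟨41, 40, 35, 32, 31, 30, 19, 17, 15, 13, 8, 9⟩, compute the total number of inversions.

65

Count, for each position, how many later elements it exceeds:
41 → 40, 35, 32, 31, 30, 19, 17, 15, 13, 8, 9 → 11
40 → 35, 32, 31, 30, 19, 17, 15, 13, 8, 9 → 10
35 → 32, 31, 30, 19, 17, 15, 13, 8, 9 → 9
32 → 31, 30, 19, 17, 15, 13, 8, 9 → 8
31 → 30, 19, 17, 15, 13, 8, 9 → 7
30 → 19, 17, 15, 13, 8, 9 → 6
19 → 17, 15, 13, 8, 9 → 5
17 → 15, 13, 8, 9 → 4
15 → 13, 8, 9 → 3
13 → 8, 9 → 2
8 → none → 0
9 → none → 0
Sum: 11 + 10 + 9 + 8 + 7 + 6 + 5 + 4 + 3 + 2 + 0 + 0 = 65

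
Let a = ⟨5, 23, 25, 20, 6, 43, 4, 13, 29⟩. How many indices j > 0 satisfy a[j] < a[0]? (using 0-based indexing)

The element at index 0 is 5.
Elements after it: 23, 25, 20, 6, 43, 4, 13, 29
Those smaller than 5: 4

1 such element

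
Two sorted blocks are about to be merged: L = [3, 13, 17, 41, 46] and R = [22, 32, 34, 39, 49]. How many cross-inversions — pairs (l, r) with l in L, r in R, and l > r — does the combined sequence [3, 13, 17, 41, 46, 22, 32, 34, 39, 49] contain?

8 split inversions

For each element r of the right run, count left-run elements greater than r:
r = 22: 41, 46 → 2
r = 32: 41, 46 → 2
r = 34: 41, 46 → 2
r = 39: 41, 46 → 2
r = 49: none → 0
Cross-inversions: 2 + 2 + 2 + 2 + 0 = 8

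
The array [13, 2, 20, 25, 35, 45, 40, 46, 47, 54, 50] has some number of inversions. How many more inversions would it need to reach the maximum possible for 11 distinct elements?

Maximum inversions for 11 distinct elements is C(11, 2) = 11·10/2 = 55.
Current inversions — for each element, count later smaller elements:
13: 1
2: 0
20: 0
25: 0
35: 0
45: 1
40: 0
46: 0
47: 0
54: 1
50: 0
Current total: 1 + 0 + 0 + 0 + 0 + 1 + 0 + 0 + 0 + 1 + 0 = 3
Shortfall: 55 − 3 = 52

52 inversions short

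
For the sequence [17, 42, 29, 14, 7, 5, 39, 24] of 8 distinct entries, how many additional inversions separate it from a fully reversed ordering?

11 inversions short

Maximum inversions for 8 distinct elements is C(8, 2) = 8·7/2 = 28.
Current inversions — for each element, count later smaller elements:
17: 3
42: 6
29: 4
14: 2
7: 1
5: 0
39: 1
24: 0
Current total: 3 + 6 + 4 + 2 + 1 + 0 + 1 + 0 = 17
Shortfall: 28 − 17 = 11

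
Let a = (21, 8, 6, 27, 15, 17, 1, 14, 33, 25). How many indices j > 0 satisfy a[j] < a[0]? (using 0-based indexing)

6

The element at index 0 is 21.
Elements after it: 8, 6, 27, 15, 17, 1, 14, 33, 25
Those smaller than 21: 8, 6, 15, 17, 1, 14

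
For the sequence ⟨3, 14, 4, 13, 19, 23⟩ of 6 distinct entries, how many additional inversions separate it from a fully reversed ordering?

13 inversions short

Maximum inversions for 6 distinct elements is C(6, 2) = 6·5/2 = 15.
Current inversions — for each element, count later smaller elements:
3: 0
14: 2
4: 0
13: 0
19: 0
23: 0
Current total: 0 + 2 + 0 + 0 + 0 + 0 = 2
Shortfall: 15 − 2 = 13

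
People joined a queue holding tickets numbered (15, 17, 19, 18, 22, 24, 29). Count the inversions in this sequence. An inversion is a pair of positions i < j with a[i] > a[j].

Element-by-element contributions:
15: 0
17: 0
19: 1
18: 0
22: 0
24: 0
29: 0
Sum: 0 + 0 + 1 + 0 + 0 + 0 + 0 = 1

Out-of-order pairs: 1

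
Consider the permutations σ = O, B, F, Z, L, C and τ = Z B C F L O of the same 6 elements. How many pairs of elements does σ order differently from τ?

9

Assign each item its position (1..6) in the first ordering, then rewrite the second ordering as that position sequence:
positions: O→1, B→2, F→3, Z→4, L→5, C→6
second ordering as positions: [4, 2, 6, 3, 5, 1]
Discordant pairs = inversions in this position sequence.
4: 2, 3, 1 → 3
2: 1 → 1
6: 3, 5, 1 → 3
3: 1 → 1
5: 1 → 1
1: 0
Total: 3 + 1 + 3 + 1 + 1 + 0 = 9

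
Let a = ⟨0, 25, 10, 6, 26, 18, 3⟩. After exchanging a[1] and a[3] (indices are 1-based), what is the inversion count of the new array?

Positions 1 and 3 hold 0 and 10; after swapping, the array is [10, 25, 0, 6, 26, 18, 3].
Element-by-element contributions:
10 → 0, 6, 3 → 3
25 → 0, 6, 18, 3 → 4
0 → none → 0
6 → 3 → 1
26 → 18, 3 → 2
18 → 3 → 1
3 → none → 0
Sum: 3 + 4 + 0 + 1 + 2 + 1 + 0 = 11

11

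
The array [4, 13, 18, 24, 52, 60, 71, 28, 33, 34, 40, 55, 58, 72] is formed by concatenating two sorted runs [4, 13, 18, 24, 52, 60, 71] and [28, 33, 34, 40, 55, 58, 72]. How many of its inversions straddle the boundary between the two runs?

16

For each element r of the right run, count left-run elements greater than r:
r = 28: 52, 60, 71 → 3
r = 33: 52, 60, 71 → 3
r = 34: 52, 60, 71 → 3
r = 40: 52, 60, 71 → 3
r = 55: 60, 71 → 2
r = 58: 60, 71 → 2
r = 72: none → 0
Cross-inversions: 3 + 3 + 3 + 3 + 2 + 2 + 0 = 16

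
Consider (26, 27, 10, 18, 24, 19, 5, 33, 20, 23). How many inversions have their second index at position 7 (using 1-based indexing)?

6

The element at index 7 is 5.
Elements before it: 26, 27, 10, 18, 24, 19
Those larger than 5: 26, 27, 10, 18, 24, 19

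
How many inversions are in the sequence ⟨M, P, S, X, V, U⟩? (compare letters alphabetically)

There are 3 inversions.

Listing every pair i<j with a[i]>a[j] (using 0-based positions):
(3,4): X > V
(3,5): X > U
(4,5): V > U
That's 3 pairs.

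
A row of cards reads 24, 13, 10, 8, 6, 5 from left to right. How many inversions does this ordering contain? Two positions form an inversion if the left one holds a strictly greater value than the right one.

15 inversions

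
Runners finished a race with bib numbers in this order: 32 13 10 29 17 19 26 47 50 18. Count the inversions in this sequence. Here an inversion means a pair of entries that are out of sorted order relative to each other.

There are 16 inversions.

Sweep left to right; for each value list the smaller values that follow it:
32: 7
13: 1
10: 0
29: 4
17: 0
19: 1
26: 1
47: 1
50: 1
18: 0
Sum: 7 + 1 + 0 + 4 + 0 + 1 + 1 + 1 + 1 + 0 = 16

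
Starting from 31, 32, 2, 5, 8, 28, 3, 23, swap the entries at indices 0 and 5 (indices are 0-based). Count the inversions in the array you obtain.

Positions 0 and 5 hold 31 and 28; after swapping, the array is [28, 32, 2, 5, 8, 31, 3, 23].
For each element, count later entries that are smaller:
28: 5
32: 6
2: 0
5: 1
8: 1
31: 2
3: 0
23: 0
Sum: 5 + 6 + 0 + 1 + 1 + 2 + 0 + 0 = 15

15 inversions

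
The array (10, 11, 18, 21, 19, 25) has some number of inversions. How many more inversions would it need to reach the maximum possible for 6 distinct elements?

14

Maximum inversions for 6 distinct elements is C(6, 2) = 6·5/2 = 15.
Current inversions — for each element, count later smaller elements:
10: 0
11: 0
18: 0
21: 1
19: 0
25: 0
Current total: 0 + 0 + 0 + 1 + 0 + 0 = 1
Shortfall: 15 − 1 = 14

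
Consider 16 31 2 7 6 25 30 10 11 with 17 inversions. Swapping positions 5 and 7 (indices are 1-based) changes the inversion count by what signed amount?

+3

Positions 5 and 7 hold 6 and 30; after swapping, the array is [16, 31, 2, 7, 30, 25, 6, 10, 11].
Count, for each position, how many later elements it exceeds:
16 → 2, 7, 6, 10, 11 → 5
31 → 2, 7, 30, 25, 6, 10, 11 → 7
2 → none → 0
7 → 6 → 1
30 → 25, 6, 10, 11 → 4
25 → 6, 10, 11 → 3
6 → none → 0
10 → none → 0
11 → none → 0
Sum: 5 + 7 + 0 + 1 + 4 + 3 + 0 + 0 + 0 = 20
Change: 20 − 17 = +3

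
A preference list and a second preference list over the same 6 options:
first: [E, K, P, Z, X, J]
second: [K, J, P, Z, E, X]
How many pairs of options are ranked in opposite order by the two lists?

There are 7 pairs.

Assign each item its position (1..6) in the first ordering, then rewrite the second ordering as that position sequence:
positions: E→1, K→2, P→3, Z→4, X→5, J→6
second ordering as positions: [2, 6, 3, 4, 1, 5]
Discordant pairs = inversions in this position sequence.
2: 1 → 1
6: 3, 4, 1, 5 → 4
3: 1 → 1
4: 1 → 1
1: 0
5: 0
Total: 1 + 4 + 1 + 1 + 0 + 0 = 7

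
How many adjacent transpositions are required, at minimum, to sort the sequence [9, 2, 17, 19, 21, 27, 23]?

The minimum number of adjacent swaps to sort an array equals its inversion count, since every such swap removes exactly one inversion.
Count inversions — for each element, later elements that are smaller:
9: 2 → 1
2: none → 0
17: none → 0
19: none → 0
21: none → 0
27: 23 → 1
23: none → 0
Total inversions: 1 + 0 + 0 + 0 + 0 + 1 + 0 = 2

2 adjacent swaps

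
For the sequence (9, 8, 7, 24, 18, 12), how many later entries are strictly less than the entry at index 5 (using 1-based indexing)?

The element at index 5 is 18.
Elements after it: 12
Those smaller than 18: 12

1 such element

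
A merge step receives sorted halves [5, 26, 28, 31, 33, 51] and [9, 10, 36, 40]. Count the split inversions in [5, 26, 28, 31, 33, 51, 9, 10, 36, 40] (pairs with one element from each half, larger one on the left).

12

Take each right-half value and tally the left-half values above it:
r = 9: 26, 28, 31, 33, 51 → 5
r = 10: 26, 28, 31, 33, 51 → 5
r = 36: 51 → 1
r = 40: 51 → 1
Cross-inversions: 5 + 5 + 1 + 1 = 12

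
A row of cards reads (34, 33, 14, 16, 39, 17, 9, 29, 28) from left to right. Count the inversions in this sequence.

21

Count, for each position, how many later elements it exceeds:
34 → 33, 14, 16, 17, 9, 29, 28 → 7
33 → 14, 16, 17, 9, 29, 28 → 6
14 → 9 → 1
16 → 9 → 1
39 → 17, 9, 29, 28 → 4
17 → 9 → 1
9 → none → 0
29 → 28 → 1
28 → none → 0
Sum: 7 + 6 + 1 + 1 + 4 + 1 + 0 + 1 + 0 = 21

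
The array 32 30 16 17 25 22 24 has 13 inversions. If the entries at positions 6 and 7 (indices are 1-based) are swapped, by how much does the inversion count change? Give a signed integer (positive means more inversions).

+1

Positions 6 and 7 hold 22 and 24; after swapping, the array is [32, 30, 16, 17, 25, 24, 22].
Sweep left to right; for each value list the smaller values that follow it:
32 → 30, 16, 17, 25, 24, 22 → 6
30 → 16, 17, 25, 24, 22 → 5
16 → none → 0
17 → none → 0
25 → 24, 22 → 2
24 → 22 → 1
22 → none → 0
Sum: 6 + 5 + 0 + 0 + 2 + 1 + 0 = 14
Change: 14 − 13 = +1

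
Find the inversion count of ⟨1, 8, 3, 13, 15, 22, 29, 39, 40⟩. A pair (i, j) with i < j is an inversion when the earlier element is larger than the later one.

1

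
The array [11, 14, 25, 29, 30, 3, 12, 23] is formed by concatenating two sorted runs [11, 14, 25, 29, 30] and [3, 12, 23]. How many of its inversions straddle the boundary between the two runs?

For each element r of the right run, count left-run elements greater than r:
r = 3: 11, 14, 25, 29, 30 → 5
r = 12: 14, 25, 29, 30 → 4
r = 23: 25, 29, 30 → 3
Cross-inversions: 5 + 4 + 3 = 12

There are 12 split inversions.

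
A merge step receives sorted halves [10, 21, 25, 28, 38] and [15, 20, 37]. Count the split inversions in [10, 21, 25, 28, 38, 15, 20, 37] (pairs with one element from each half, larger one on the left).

9

Take each right-half value and tally the left-half values above it:
r = 15: 21, 25, 28, 38 → 4
r = 20: 21, 25, 28, 38 → 4
r = 37: 38 → 1
Cross-inversions: 4 + 4 + 1 = 9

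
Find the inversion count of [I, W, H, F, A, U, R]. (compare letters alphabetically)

12

Inversion pairs (indices are 0-based):
(0,2): I > H
(0,3): I > F
(0,4): I > A
(1,2): W > H
(1,3): W > F
(1,4): W > A
(1,5): W > U
(1,6): W > R
(2,3): H > F
(2,4): H > A
(3,4): F > A
(5,6): U > R
That's 12 pairs.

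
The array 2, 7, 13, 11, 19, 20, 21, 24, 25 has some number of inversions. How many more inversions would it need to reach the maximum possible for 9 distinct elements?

Maximum inversions for 9 distinct elements is C(9, 2) = 9·8/2 = 36.
Current inversions — for each element, count later smaller elements:
2: 0
7: 0
13: 1
11: 0
19: 0
20: 0
21: 0
24: 0
25: 0
Current total: 0 + 0 + 1 + 0 + 0 + 0 + 0 + 0 + 0 = 1
Shortfall: 36 − 1 = 35

35 inversions short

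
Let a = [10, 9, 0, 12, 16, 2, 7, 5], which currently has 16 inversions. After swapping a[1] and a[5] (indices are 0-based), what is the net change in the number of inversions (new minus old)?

-1

Positions 1 and 5 hold 9 and 2; after swapping, the array is [10, 2, 0, 12, 16, 9, 7, 5].
Sweep left to right; for each value list the smaller values that follow it:
10: 5
2: 1
0: 0
12: 3
16: 3
9: 2
7: 1
5: 0
Sum: 5 + 1 + 0 + 3 + 3 + 2 + 1 + 0 = 15
Change: 15 − 16 = -1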